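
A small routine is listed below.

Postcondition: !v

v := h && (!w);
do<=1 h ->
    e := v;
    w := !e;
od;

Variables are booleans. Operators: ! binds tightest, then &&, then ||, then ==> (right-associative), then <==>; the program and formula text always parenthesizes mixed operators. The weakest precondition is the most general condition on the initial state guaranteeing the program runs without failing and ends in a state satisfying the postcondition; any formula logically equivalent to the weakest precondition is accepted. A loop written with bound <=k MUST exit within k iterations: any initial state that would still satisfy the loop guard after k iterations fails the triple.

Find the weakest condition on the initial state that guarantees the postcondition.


Working backward. After the program, !v must hold.
Before the loop (bound <=1), unroll the exhaustion recursion (WP_0 = exit-now case; WP_j = one more guarded iteration, up to j = 1):
  WP_0: (!h) && (!v)
  WP_1: (h ==> ((!h) && (!v))) && ((!h) ==> (!v))
So before the loop: (h ==> ((!h) && (!v))) && ((!h) ==> (!v))
Before v := h && (!w): (h ==> ((!h) && (!(h && (!w))))) && ((!h) ==> (!(h && (!w))))
Answer: WP = (h ==> ((!h) && (!(h && (!w))))) && ((!h) ==> (!(h && (!w))))


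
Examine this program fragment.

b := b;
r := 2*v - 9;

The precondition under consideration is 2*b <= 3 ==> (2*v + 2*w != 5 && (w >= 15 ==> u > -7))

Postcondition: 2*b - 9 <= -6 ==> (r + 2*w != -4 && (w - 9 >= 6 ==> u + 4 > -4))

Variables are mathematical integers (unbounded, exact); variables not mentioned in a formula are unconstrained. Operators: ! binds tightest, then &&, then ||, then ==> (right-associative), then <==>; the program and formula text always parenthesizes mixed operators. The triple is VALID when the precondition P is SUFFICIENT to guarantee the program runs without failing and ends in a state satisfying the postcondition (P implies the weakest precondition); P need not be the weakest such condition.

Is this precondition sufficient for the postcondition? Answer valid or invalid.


Working backward. After the program, the postcondition 2*b - 9 <= -6 ==> (r + 2*w != -4 && (w - 9 >= 6 ==> u + 4 > -4)) must hold; in canonical form it is 2*b <= 3 ==> (r + 2*w != -4 && (w >= 15 ==> u > -8)).
Before r := 2*v - 9: 2*b <= 3 ==> (2*v + 2*w != 5 && (w >= 15 ==> u > -8))
Before b := b: 2*b <= 3 ==> (2*v + 2*w != 5 && (w >= 15 ==> u > -8))
The weakest precondition is 2*b <= 3 ==> (2*v + 2*w != 5 && (w >= 15 ==> u > -8)).
Check whether 2*b <= 3 ==> (2*v + 2*w != 5 && (w >= 15 ==> u > -7)) implies it.
Every state satisfying the precondition satisfies the weakest precondition: the implication holds.
Answer: valid


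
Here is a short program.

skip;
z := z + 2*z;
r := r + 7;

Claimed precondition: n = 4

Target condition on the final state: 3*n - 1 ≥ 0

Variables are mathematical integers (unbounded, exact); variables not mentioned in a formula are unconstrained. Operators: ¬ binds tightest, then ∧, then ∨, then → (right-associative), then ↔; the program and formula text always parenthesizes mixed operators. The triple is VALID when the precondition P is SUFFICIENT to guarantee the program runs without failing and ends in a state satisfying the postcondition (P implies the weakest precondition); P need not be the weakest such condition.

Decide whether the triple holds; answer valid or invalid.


Working backward. After the program, the postcondition 3*n - 1 ≥ 0 must hold; in canonical form it is 3*n ≥ 1.
Before r := r + 7: 3*n ≥ 1
Before z := z + 2*z: 3*n ≥ 1
Before skip: 3*n ≥ 1
The weakest precondition is 3*n ≥ 1.
Check whether n = 4 implies it.
Every state satisfying the precondition satisfies the weakest precondition: the implication holds.
Answer: valid


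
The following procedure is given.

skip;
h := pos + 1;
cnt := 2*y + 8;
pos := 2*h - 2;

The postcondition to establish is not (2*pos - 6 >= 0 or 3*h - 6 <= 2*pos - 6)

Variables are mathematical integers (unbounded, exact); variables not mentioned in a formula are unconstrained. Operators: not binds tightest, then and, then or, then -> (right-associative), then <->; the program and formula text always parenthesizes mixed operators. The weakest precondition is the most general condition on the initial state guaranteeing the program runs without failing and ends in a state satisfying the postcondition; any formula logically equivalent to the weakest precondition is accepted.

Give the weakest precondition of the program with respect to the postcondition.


Working backward. After the program, the postcondition not (2*pos - 6 >= 0 or 3*h - 6 <= 2*pos - 6) must hold; in canonical form it is not (2*pos >= 6 or 3*h <= 2*pos).
Before pos := 2*h - 2: not (4*h >= 10 or h >= 4)
Before cnt := 2*y + 8: not (4*h >= 10 or h >= 4)
Before h := pos + 1: not (4*pos >= 6 or pos >= 3)
Before skip: not (4*pos >= 6 or pos >= 3)
Answer: WP = not (4*pos >= 6 or pos >= 3)


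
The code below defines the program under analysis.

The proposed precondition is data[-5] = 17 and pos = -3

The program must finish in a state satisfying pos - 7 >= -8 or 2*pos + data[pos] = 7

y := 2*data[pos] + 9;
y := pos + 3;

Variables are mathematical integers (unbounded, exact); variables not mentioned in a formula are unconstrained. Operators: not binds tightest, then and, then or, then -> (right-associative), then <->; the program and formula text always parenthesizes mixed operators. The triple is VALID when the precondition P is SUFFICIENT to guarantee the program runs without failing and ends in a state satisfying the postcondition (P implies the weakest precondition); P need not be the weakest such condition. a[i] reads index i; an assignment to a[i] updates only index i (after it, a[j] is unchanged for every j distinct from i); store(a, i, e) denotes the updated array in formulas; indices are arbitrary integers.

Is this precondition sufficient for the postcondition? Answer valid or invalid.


Working backward. After the program, the postcondition pos - 7 >= -8 or 2*pos + data[pos] = 7 must hold; in canonical form it is pos >= -1 or data[pos] + 2*pos = 7.
Before y := pos + 3: pos >= -1 or data[pos] + 2*pos = 7
Before y := 2*data[pos] + 9: pos >= -1 or data[pos] + 2*pos = 7
The weakest precondition is pos >= -1 or data[pos] + 2*pos = 7.
Check whether data[-5] = 17 and pos = -3 implies it.
Countermodel: at the initial state data = {[-5] = 17, [-3] = 2, elsewhere 2}, pos = -3, the precondition holds but the weakest precondition fails.
Answer: invalid


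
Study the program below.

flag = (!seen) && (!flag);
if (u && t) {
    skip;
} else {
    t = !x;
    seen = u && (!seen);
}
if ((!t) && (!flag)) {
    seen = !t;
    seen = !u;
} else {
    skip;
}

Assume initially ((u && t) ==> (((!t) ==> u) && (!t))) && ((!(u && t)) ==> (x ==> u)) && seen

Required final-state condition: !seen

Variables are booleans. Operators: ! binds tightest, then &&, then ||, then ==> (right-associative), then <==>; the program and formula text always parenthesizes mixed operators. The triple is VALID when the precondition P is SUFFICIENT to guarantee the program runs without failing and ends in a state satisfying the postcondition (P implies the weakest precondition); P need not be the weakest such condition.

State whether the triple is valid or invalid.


Working backward. After the program, !seen must hold.
Then branch requires u; else branch requires !seen.
Before the if: (((!t) && (!flag)) ==> u) && ((!((!t) && (!flag))) ==> (!seen))
Then branch requires (((!t) && (!flag)) ==> u) && ((!((!t) && (!flag))) ==> (!seen)); else branch requires ((x && (!flag)) ==> u) && ((!(x && (!flag))) ==> (!(u && (!seen)))).
Before the if: ((u && t) ==> ((((!t) && (!flag)) ==> u) && ((!((!t) && (!flag))) ==> (!seen)))) && ((!(u && t)) ==> (((x && (!flag)) ==> u) && ((!(x && (!flag))) ==> (!(u && (!seen))))))
Before flag := (!seen) && (!flag): ((u && t) ==> ((((!t) && (!((!seen) && (!flag)))) ==> u) && ((!((!t) && (!((!seen) && (!flag))))) ==> (!seen)))) && ((!(u && t)) ==> (((x && (!((!seen) && (!flag)))) ==> u) && ((!(x && (!((!seen) && (!flag))))) ==> (!(u && (!seen))))))
The weakest precondition is ((u && t) ==> ((((!t) && (!((!seen) && (!flag)))) ==> u) && ((!((!t) && (!((!seen) && (!flag))))) ==> (!seen)))) && ((!(u && t)) ==> (((x && (!((!seen) && (!flag)))) ==> u) && ((!(x && (!((!seen) && (!flag))))) ==> (!(u && (!seen)))))).
Check whether ((u && t) ==> (((!t) ==> u) && (!t))) && ((!(u && t)) ==> (x ==> u)) && seen implies it.
Every state satisfying the precondition satisfies the weakest precondition: the implication holds.
Answer: valid


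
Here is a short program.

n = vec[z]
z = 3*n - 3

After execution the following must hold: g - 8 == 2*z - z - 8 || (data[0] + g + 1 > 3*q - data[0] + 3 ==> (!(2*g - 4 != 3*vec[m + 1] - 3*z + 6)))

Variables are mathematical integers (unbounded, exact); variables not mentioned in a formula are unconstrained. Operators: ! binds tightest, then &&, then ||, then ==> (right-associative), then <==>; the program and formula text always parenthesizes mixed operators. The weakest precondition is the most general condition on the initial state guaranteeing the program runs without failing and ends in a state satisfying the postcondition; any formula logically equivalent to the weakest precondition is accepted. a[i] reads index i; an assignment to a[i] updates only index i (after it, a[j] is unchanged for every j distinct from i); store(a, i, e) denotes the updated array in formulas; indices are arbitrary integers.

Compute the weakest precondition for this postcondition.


Working backward. After the program, the postcondition g - 8 == 2*z - z - 8 || (data[0] + g + 1 > 3*q - data[0] + 3 ==> (!(2*g - 4 != 3*vec[m + 1] - 3*z + 6))) must hold; in canonical form it is g == z || (2*data[0] + g > 3*q + 2 ==> (!(2*g + 3*z != 3*vec[m + 1] + 10))).
Before z := 3*n - 3: g == 3*n - 3 || (2*data[0] + g > 3*q + 2 ==> (!(2*g + 9*n != 3*vec[m + 1] + 19)))
Before n := vec[z]: g == 3*vec[z] - 3 || (2*data[0] + g > 3*q + 2 ==> (!(9*vec[z] + 2*g != 3*vec[m + 1] + 19)))
Answer: WP = g == 3*vec[z] - 3 || (2*data[0] + g > 3*q + 2 ==> (!(9*vec[z] + 2*g != 3*vec[m + 1] + 19)))


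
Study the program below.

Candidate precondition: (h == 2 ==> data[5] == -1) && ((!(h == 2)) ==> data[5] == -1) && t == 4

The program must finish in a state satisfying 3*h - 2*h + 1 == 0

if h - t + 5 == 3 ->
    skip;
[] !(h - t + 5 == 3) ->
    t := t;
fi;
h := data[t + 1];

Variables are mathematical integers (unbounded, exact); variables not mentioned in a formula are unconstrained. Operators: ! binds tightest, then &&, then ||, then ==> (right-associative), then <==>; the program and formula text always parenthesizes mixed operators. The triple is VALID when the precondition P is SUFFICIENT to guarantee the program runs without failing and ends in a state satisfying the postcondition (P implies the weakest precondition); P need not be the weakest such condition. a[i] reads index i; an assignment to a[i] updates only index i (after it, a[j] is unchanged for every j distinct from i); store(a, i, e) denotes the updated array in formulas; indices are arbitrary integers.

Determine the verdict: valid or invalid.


Working backward. After the program, the postcondition 3*h - 2*h + 1 == 0 must hold; in canonical form it is h == -1.
Before h := data[t + 1]: data[t + 1] == -1
Then branch requires data[t + 1] == -1; else branch requires data[t + 1] == -1.
Before the if: (h == t - 2 ==> data[t + 1] == -1) && ((!(h == t - 2)) ==> data[t + 1] == -1)
The weakest precondition is (h == t - 2 ==> data[t + 1] == -1) && ((!(h == t - 2)) ==> data[t + 1] == -1).
Check whether (h == 2 ==> data[5] == -1) && ((!(h == 2)) ==> data[5] == -1) && t == 4 implies it.
Every state satisfying the precondition satisfies the weakest precondition: the implication holds.
Answer: valid


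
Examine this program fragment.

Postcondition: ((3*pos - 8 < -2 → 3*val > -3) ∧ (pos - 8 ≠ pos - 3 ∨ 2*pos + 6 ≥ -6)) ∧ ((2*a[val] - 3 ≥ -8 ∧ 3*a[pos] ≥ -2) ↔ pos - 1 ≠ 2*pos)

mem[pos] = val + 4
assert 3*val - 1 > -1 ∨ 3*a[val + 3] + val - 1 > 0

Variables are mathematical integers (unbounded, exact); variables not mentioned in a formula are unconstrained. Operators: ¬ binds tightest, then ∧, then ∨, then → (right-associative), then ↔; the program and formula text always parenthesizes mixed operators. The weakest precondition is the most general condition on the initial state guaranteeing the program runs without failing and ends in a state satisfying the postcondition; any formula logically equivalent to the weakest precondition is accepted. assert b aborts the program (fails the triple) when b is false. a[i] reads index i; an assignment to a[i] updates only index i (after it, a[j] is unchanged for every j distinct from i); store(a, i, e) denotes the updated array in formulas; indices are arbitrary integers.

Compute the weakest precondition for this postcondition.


Working backward. After the program, the postcondition ((3*pos - 8 < -2 → 3*val > -3) ∧ (pos - 8 ≠ pos - 3 ∨ 2*pos + 6 ≥ -6)) ∧ ((2*a[val] - 3 ≥ -8 ∧ 3*a[pos] ≥ -2) ↔ pos - 1 ≠ 2*pos) must hold; in canonical form it is (3*pos < 6 → 3*val > -3) ∧ ((2*a[val] ≥ -5 ∧ 3*a[pos] ≥ -2) ↔ pos ≠ -1).
Before assert 3*val - 1 > -1 ∨ 3*a[val + 3] + val - 1 > 0: (3*val > 0 ∨ 3*a[val + 3] + val > 1) ∧ (3*pos < 6 → 3*val > -3) ∧ ((2*a[val] ≥ -5 ∧ 3*a[pos] ≥ -2) ↔ pos ≠ -1)
Before mem[pos] := val + 4: (3*val > 0 ∨ 3*a[val + 3] + val > 1) ∧ (3*pos < 6 → 3*val > -3) ∧ ((2*a[val] ≥ -5 ∧ 3*a[pos] ≥ -2) ↔ pos ≠ -1)
Answer: WP = (3*val > 0 ∨ 3*a[val + 3] + val > 1) ∧ (3*pos < 6 → 3*val > -3) ∧ ((2*a[val] ≥ -5 ∧ 3*a[pos] ≥ -2) ↔ pos ≠ -1)


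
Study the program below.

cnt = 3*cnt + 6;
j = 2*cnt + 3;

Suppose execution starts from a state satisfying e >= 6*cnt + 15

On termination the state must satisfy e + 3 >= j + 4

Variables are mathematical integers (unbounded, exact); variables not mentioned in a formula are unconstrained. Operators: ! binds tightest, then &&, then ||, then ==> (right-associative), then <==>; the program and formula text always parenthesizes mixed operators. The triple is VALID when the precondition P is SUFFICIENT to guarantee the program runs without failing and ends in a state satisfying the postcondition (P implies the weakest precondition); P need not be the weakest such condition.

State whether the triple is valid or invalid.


Working backward. After the program, the postcondition e + 3 >= j + 4 must hold; in canonical form it is e >= j + 1.
Before j := 2*cnt + 3: e >= 2*cnt + 4
Before cnt := 3*cnt + 6: e >= 6*cnt + 16
The weakest precondition is e >= 6*cnt + 16.
Check whether e >= 6*cnt + 15 implies it.
Countermodel: at the initial state cnt = 0, e = 15, the precondition holds but the weakest precondition fails.
Answer: invalid


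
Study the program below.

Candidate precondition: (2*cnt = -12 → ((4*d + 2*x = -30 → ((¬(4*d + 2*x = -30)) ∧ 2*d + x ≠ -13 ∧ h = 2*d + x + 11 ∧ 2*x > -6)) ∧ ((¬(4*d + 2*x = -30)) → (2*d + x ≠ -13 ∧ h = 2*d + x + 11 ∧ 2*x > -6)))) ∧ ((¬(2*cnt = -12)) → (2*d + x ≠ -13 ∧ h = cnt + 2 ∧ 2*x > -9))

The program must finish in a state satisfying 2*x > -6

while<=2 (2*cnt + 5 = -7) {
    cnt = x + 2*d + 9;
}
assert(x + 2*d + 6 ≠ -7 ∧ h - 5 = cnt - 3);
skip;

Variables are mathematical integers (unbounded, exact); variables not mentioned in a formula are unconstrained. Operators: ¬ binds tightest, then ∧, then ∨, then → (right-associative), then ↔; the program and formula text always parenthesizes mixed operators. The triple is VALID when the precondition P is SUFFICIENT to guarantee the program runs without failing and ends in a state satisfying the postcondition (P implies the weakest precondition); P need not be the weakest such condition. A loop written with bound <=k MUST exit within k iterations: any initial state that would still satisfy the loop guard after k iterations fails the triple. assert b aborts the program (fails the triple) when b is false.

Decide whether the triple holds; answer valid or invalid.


Working backward. After the program, 2*x > -6 must hold.
Before skip: 2*x > -6
Before assert x + 2*d + 6 ≠ -7 ∧ h - 5 = cnt - 3: 2*d + x ≠ -13 ∧ h = cnt + 2 ∧ 2*x > -6
Before the loop (bound <=2), unroll the exhaustion recursion (WP_0 = exit-now case; WP_j = one more guarded iteration, up to j = 2):
  WP_0: (¬(2*cnt = -12)) ∧ 2*d + x ≠ -13 ∧ h = cnt + 2 ∧ 2*x > -6
  WP_1: (2*cnt = -12 → ((¬(4*d + 2*x = -30)) ∧ 2*d + x ≠ -13 ∧ h = 2*d + x + 11 ∧ 2*x > -6)) ∧ ((¬(2*cnt = -12)) → (2*d + x ≠ -13 ∧ h = cnt + 2 ∧ 2*x > -6))
  WP_2: (2*cnt = -12 → ((4*d + 2*x = -30 → ((¬(4*d + 2*x = -30)) ∧ 2*d + x ≠ -13 ∧ h = 2*d + x + 11 ∧ 2*x > -6)) ∧ ((¬(4*d + 2*x = -30)) → (2*d + x ≠ -13 ∧ h = 2*d + x + 11 ∧ 2*x > -6)))) ∧ ((¬(2*cnt = -12)) → (2*d + x ≠ -13 ∧ h = cnt + 2 ∧ 2*x > -6))
So before the loop: (2*cnt = -12 → ((4*d + 2*x = -30 → ((¬(4*d + 2*x = -30)) ∧ 2*d + x ≠ -13 ∧ h = 2*d + x + 11 ∧ 2*x > -6)) ∧ ((¬(4*d + 2*x = -30)) → (2*d + x ≠ -13 ∧ h = 2*d + x + 11 ∧ 2*x > -6)))) ∧ ((¬(2*cnt = -12)) → (2*d + x ≠ -13 ∧ h = cnt + 2 ∧ 2*x > -6))
The weakest precondition is (2*cnt = -12 → ((4*d + 2*x = -30 → ((¬(4*d + 2*x = -30)) ∧ 2*d + x ≠ -13 ∧ h = 2*d + x + 11 ∧ 2*x > -6)) ∧ ((¬(4*d + 2*x = -30)) → (2*d + x ≠ -13 ∧ h = 2*d + x + 11 ∧ 2*x > -6)))) ∧ ((¬(2*cnt = -12)) → (2*d + x ≠ -13 ∧ h = cnt + 2 ∧ 2*x > -6)).
Check whether (2*cnt = -12 → ((4*d + 2*x = -30 → ((¬(4*d + 2*x = -30)) ∧ 2*d + x ≠ -13 ∧ h = 2*d + x + 11 ∧ 2*x > -6)) ∧ ((¬(4*d + 2*x = -30)) → (2*d + x ≠ -13 ∧ h = 2*d + x + 11 ∧ 2*x > -6)))) ∧ ((¬(2*cnt = -12)) → (2*d + x ≠ -13 ∧ h = cnt + 2 ∧ 2*x > -9)) implies it.
Countermodel: at the initial state cnt = -5, d = -5, h = -3, x = -4, the precondition holds but the weakest precondition fails.
Answer: invalid


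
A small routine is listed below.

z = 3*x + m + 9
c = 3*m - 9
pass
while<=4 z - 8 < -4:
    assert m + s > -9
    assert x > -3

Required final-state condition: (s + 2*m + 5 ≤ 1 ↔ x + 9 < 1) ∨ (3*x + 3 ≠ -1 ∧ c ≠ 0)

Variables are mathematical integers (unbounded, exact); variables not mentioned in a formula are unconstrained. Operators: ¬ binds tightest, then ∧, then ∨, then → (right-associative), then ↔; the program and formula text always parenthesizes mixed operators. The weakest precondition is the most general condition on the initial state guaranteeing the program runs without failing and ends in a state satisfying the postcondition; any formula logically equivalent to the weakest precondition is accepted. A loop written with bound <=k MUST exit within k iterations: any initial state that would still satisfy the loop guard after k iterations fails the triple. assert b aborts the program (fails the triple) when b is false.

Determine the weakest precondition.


Working backward. After the program, the postcondition (s + 2*m + 5 ≤ 1 ↔ x + 9 < 1) ∨ (3*x + 3 ≠ -1 ∧ c ≠ 0) must hold; in canonical form it is (2*m + s ≤ -4 ↔ x < -8) ∨ (3*x ≠ -4 ∧ c ≠ 0).
Before the loop (bound <=4), unroll the exhaustion recursion (WP_0 = exit-now case; WP_j = one more guarded iteration, up to j = 4):
  WP_0: (¬(z < 4)) ∧ ((2*m + s ≤ -4 ↔ x < -8) ∨ (3*x ≠ -4 ∧ c ≠ 0))
  WP_1: (z < 4 → (m + s > -9 ∧ x > -3 ∧ (¬(z < 4)) ∧ ((2*m + s ≤ -4 ↔ x < -8) ∨ (3*x ≠ -4 ∧ c ≠ 0)))) ∧ ((¬(z < 4)) → ((2*m + s ≤ -4 ↔ x < -8) ∨ (3*x ≠ -4 ∧ c ≠ 0)))
  WP_2: (z < 4 → (m + s > -9 ∧ x > -3 ∧ (z < 4 → (m + s > -9 ∧ x > -3 ∧ (¬(z < 4)) ∧ ((2*m + s ≤ -4 ↔ x < -8) ∨ (3*x ≠ -4 ∧ c ≠ 0)))) ∧ ((¬(z < 4)) → ((2*m + s ≤ -4 ↔ x < -8) ∨ (3*x ≠ -4 ∧ c ≠ 0))))) ∧ ((¬(z < 4)) → ((2*m + s ≤ -4 ↔ x < -8) ∨ (3*x ≠ -4 ∧ c ≠ 0)))
  WP_3: (z < 4 → (m + s > -9 ∧ x > -3 ∧ (z < 4 → (m + s > -9 ∧ x > -3 ∧ (z < 4 → (m + s > -9 ∧ x > -3 ∧ (¬(z < 4)) ∧ ((2*m + s ≤ -4 ↔ x < -8) ∨ (3*x ≠ -4 ∧ c ≠ 0)))) ∧ ((¬(z < 4)) → ((2*m + s ≤ -4 ↔ x < -8) ∨ (3*x ≠ -4 ∧ c ≠ 0))))) ∧ ((¬(z < 4)) → ((2*m + s ≤ -4 ↔ x < -8) ∨ (3*x ≠ -4 ∧ c ≠ 0))))) ∧ ((¬(z < 4)) → ((2*m + s ≤ -4 ↔ x < -8) ∨ (3*x ≠ -4 ∧ c ≠ 0)))
  WP_4: (z < 4 → (m + s > -9 ∧ x > -3 ∧ (z < 4 → (m + s > -9 ∧ x > -3 ∧ (z < 4 → (m + s > -9 ∧ x > -3 ∧ (z < 4 → (m + s > -9 ∧ x > -3 ∧ (¬(z < 4)) ∧ ((2*m + s ≤ -4 ↔ x < -8) ∨ (3*x ≠ -4 ∧ c ≠ 0)))) ∧ ((¬(z < 4)) → ((2*m + s ≤ -4 ↔ x < -8) ∨ (3*x ≠ -4 ∧ c ≠ 0))))) ∧ ((¬(z < 4)) → ((2*m + s ≤ -4 ↔ x < -8) ∨ (3*x ≠ -4 ∧ c ≠ 0))))) ∧ ((¬(z < 4)) → ((2*m + s ≤ -4 ↔ x < -8) ∨ (3*x ≠ -4 ∧ c ≠ 0))))) ∧ ((¬(z < 4)) → ((2*m + s ≤ -4 ↔ x < -8) ∨ (3*x ≠ -4 ∧ c ≠ 0)))
So before the loop: (z < 4 → (m + s > -9 ∧ x > -3 ∧ (z < 4 → (m + s > -9 ∧ x > -3 ∧ (z < 4 → (m + s > -9 ∧ x > -3 ∧ (z < 4 → (m + s > -9 ∧ x > -3 ∧ (¬(z < 4)) ∧ ((2*m + s ≤ -4 ↔ x < -8) ∨ (3*x ≠ -4 ∧ c ≠ 0)))) ∧ ((¬(z < 4)) → ((2*m + s ≤ -4 ↔ x < -8) ∨ (3*x ≠ -4 ∧ c ≠ 0))))) ∧ ((¬(z < 4)) → ((2*m + s ≤ -4 ↔ x < -8) ∨ (3*x ≠ -4 ∧ c ≠ 0))))) ∧ ((¬(z < 4)) → ((2*m + s ≤ -4 ↔ x < -8) ∨ (3*x ≠ -4 ∧ c ≠ 0))))) ∧ ((¬(z < 4)) → ((2*m + s ≤ -4 ↔ x < -8) ∨ (3*x ≠ -4 ∧ c ≠ 0)))
Before skip: (z < 4 → (m + s > -9 ∧ x > -3 ∧ (z < 4 → (m + s > -9 ∧ x > -3 ∧ (z < 4 → (m + s > -9 ∧ x > -3 ∧ (z < 4 → (m + s > -9 ∧ x > -3 ∧ (¬(z < 4)) ∧ ((2*m + s ≤ -4 ↔ x < -8) ∨ (3*x ≠ -4 ∧ c ≠ 0)))) ∧ ((¬(z < 4)) → ((2*m + s ≤ -4 ↔ x < -8) ∨ (3*x ≠ -4 ∧ c ≠ 0))))) ∧ ((¬(z < 4)) → ((2*m + s ≤ -4 ↔ x < -8) ∨ (3*x ≠ -4 ∧ c ≠ 0))))) ∧ ((¬(z < 4)) → ((2*m + s ≤ -4 ↔ x < -8) ∨ (3*x ≠ -4 ∧ c ≠ 0))))) ∧ ((¬(z < 4)) → ((2*m + s ≤ -4 ↔ x < -8) ∨ (3*x ≠ -4 ∧ c ≠ 0)))
Before c := 3*m - 9: (z < 4 → (m + s > -9 ∧ x > -3 ∧ (z < 4 → (m + s > -9 ∧ x > -3 ∧ (z < 4 → (m + s > -9 ∧ x > -3 ∧ (z < 4 → (m + s > -9 ∧ x > -3 ∧ (¬(z < 4)) ∧ ((2*m + s ≤ -4 ↔ x < -8) ∨ (3*x ≠ -4 ∧ 3*m ≠ 9)))) ∧ ((¬(z < 4)) → ((2*m + s ≤ -4 ↔ x < -8) ∨ (3*x ≠ -4 ∧ 3*m ≠ 9))))) ∧ ((¬(z < 4)) → ((2*m + s ≤ -4 ↔ x < -8) ∨ (3*x ≠ -4 ∧ 3*m ≠ 9))))) ∧ ((¬(z < 4)) → ((2*m + s ≤ -4 ↔ x < -8) ∨ (3*x ≠ -4 ∧ 3*m ≠ 9))))) ∧ ((¬(z < 4)) → ((2*m + s ≤ -4 ↔ x < -8) ∨ (3*x ≠ -4 ∧ 3*m ≠ 9)))
Before z := 3*x + m + 9: (m + 3*x < -5 → (m + s > -9 ∧ x > -3 ∧ (m + 3*x < -5 → (m + s > -9 ∧ x > -3 ∧ (m + 3*x < -5 → (m + s > -9 ∧ x > -3 ∧ (m + 3*x < -5 → (m + s > -9 ∧ x > -3 ∧ (¬(m + 3*x < -5)) ∧ ((2*m + s ≤ -4 ↔ x < -8) ∨ (3*x ≠ -4 ∧ 3*m ≠ 9)))) ∧ ((¬(m + 3*x < -5)) → ((2*m + s ≤ -4 ↔ x < -8) ∨ (3*x ≠ -4 ∧ 3*m ≠ 9))))) ∧ ((¬(m + 3*x < -5)) → ((2*m + s ≤ -4 ↔ x < -8) ∨ (3*x ≠ -4 ∧ 3*m ≠ 9))))) ∧ ((¬(m + 3*x < -5)) → ((2*m + s ≤ -4 ↔ x < -8) ∨ (3*x ≠ -4 ∧ 3*m ≠ 9))))) ∧ ((¬(m + 3*x < -5)) → ((2*m + s ≤ -4 ↔ x < -8) ∨ (3*x ≠ -4 ∧ 3*m ≠ 9)))
Answer: WP = (m + 3*x < -5 → (m + s > -9 ∧ x > -3 ∧ (m + 3*x < -5 → (m + s > -9 ∧ x > -3 ∧ (m + 3*x < -5 → (m + s > -9 ∧ x > -3 ∧ (m + 3*x < -5 → (m + s > -9 ∧ x > -3 ∧ (¬(m + 3*x < -5)) ∧ ((2*m + s ≤ -4 ↔ x < -8) ∨ (3*x ≠ -4 ∧ 3*m ≠ 9)))) ∧ ((¬(m + 3*x < -5)) → ((2*m + s ≤ -4 ↔ x < -8) ∨ (3*x ≠ -4 ∧ 3*m ≠ 9))))) ∧ ((¬(m + 3*x < -5)) → ((2*m + s ≤ -4 ↔ x < -8) ∨ (3*x ≠ -4 ∧ 3*m ≠ 9))))) ∧ ((¬(m + 3*x < -5)) → ((2*m + s ≤ -4 ↔ x < -8) ∨ (3*x ≠ -4 ∧ 3*m ≠ 9))))) ∧ ((¬(m + 3*x < -5)) → ((2*m + s ≤ -4 ↔ x < -8) ∨ (3*x ≠ -4 ∧ 3*m ≠ 9)))


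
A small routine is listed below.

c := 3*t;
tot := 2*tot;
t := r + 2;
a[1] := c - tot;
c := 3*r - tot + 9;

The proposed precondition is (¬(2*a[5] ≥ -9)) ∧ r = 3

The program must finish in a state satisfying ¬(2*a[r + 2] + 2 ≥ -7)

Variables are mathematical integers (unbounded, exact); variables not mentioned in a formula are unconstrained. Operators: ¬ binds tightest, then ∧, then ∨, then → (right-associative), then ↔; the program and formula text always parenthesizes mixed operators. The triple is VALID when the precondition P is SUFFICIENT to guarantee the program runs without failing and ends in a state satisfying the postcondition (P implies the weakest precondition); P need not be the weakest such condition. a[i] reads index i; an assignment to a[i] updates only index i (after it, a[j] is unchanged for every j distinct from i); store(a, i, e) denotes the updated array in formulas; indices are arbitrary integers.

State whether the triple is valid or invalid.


Working backward. After the program, the postcondition ¬(2*a[r + 2] + 2 ≥ -7) must hold; in canonical form it is ¬(2*a[r + 2] ≥ -9).
Before c := 3*r - tot + 9: ¬(2*a[r + 2] ≥ -9)
Before a[1] := c - tot: ¬(2*store(a, 1, c - tot)[r + 2] ≥ -9)
Before t := r + 2: ¬(2*store(a, 1, c - tot)[r + 2] ≥ -9)
Before tot := 2*tot: ¬(2*store(a, 1, c - 2*tot)[r + 2] ≥ -9)
Before c := 3*t: ¬(2*store(a, 1, 3*t - 2*tot)[r + 2] ≥ -9)
The weakest precondition is ¬(2*store(a, 1, 3*t - 2*tot)[r + 2] ≥ -9).
Check whether (¬(2*a[5] ≥ -9)) ∧ r = 3 implies it.
Every state satisfying the precondition satisfies the weakest precondition: the implication holds.
Answer: valid


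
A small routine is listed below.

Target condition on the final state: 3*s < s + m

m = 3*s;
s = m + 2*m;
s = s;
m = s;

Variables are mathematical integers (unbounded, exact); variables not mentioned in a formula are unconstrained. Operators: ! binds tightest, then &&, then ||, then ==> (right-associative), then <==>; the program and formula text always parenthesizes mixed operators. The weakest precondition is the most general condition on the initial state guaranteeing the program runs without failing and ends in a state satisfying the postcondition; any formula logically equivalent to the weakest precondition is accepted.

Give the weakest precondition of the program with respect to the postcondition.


Working backward. After the program, the postcondition 3*s < s + m must hold; in canonical form it is 2*s < m.
Before m := s: s < 0
Before s := s: s < 0
Before s := m + 2*m: 3*m < 0
Before m := 3*s: 9*s < 0
Answer: WP = 9*s < 0


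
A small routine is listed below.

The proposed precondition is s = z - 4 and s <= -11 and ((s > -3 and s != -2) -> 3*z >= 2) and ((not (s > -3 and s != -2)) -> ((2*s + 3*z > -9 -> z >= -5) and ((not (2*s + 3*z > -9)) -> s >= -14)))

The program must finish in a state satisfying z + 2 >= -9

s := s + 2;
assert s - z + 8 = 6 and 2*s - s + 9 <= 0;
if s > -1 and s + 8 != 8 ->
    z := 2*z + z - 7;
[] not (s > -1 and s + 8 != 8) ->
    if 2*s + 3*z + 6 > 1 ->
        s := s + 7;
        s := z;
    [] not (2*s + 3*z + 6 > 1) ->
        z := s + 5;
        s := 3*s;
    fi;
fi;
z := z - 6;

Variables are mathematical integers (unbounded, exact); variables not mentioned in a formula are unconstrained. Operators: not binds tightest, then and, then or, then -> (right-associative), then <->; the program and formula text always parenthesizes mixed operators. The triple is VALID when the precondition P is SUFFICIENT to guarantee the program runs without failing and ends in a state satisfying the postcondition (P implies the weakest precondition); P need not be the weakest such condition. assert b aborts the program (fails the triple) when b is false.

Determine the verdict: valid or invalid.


Working backward. After the program, the postcondition z + 2 >= -9 must hold; in canonical form it is z >= -11.
Before z := z - 6: z >= -5
Then branch requires 3*z >= 2; else branch requires (2*s + 3*z > -5 -> z >= -5) and ((not (2*s + 3*z > -5)) -> s >= -10).
Before the if: ((s > -1 and s != 0) -> 3*z >= 2) and ((not (s > -1 and s != 0)) -> ((2*s + 3*z > -5 -> z >= -5) and ((not (2*s + 3*z > -5)) -> s >= -10)))
Before assert s - z + 8 = 6 and 2*s - s + 9 <= 0: s = z - 2 and s <= -9 and ((s > -1 and s != 0) -> 3*z >= 2) and ((not (s > -1 and s != 0)) -> ((2*s + 3*z > -5 -> z >= -5) and ((not (2*s + 3*z > -5)) -> s >= -10)))
Before s := s + 2: s = z - 4 and s <= -11 and ((s > -3 and s != -2) -> 3*z >= 2) and ((not (s > -3 and s != -2)) -> ((2*s + 3*z > -9 -> z >= -5) and ((not (2*s + 3*z > -9)) -> s >= -12)))
The weakest precondition is s = z - 4 and s <= -11 and ((s > -3 and s != -2) -> 3*z >= 2) and ((not (s > -3 and s != -2)) -> ((2*s + 3*z > -9 -> z >= -5) and ((not (2*s + 3*z > -9)) -> s >= -12))).
Check whether s = z - 4 and s <= -11 and ((s > -3 and s != -2) -> 3*z >= 2) and ((not (s > -3 and s != -2)) -> ((2*s + 3*z > -9 -> z >= -5) and ((not (2*s + 3*z > -9)) -> s >= -14))) implies it.
Countermodel: at the initial state s = -14, z = -10, the precondition holds but the weakest precondition fails.
Answer: invalid


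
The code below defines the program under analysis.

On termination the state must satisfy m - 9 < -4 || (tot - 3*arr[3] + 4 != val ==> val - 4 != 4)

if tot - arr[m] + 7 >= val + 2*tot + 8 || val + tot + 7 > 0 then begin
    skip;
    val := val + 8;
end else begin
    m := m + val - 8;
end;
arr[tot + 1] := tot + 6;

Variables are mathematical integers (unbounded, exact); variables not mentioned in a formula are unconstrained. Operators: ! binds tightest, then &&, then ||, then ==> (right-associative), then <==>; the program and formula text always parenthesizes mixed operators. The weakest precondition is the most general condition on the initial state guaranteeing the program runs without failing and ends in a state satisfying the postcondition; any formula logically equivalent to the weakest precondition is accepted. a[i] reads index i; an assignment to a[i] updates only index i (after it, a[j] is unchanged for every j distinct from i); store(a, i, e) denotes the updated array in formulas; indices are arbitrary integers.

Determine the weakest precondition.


Working backward. After the program, the postcondition m - 9 < -4 || (tot - 3*arr[3] + 4 != val ==> val - 4 != 4) must hold; in canonical form it is m < 5 || (tot != 3*arr[3] + val - 4 ==> val != 8).
Before arr[tot + 1] := tot + 6: m < 5 || (tot != 3*store(arr, tot + 1, tot + 6)[3] + val - 4 ==> val != 8)
Then branch requires m < 5 || (tot != 3*store(arr, tot + 1, tot + 6)[3] + val + 4 ==> val != 0); else branch requires m + val < 13 || (tot != 3*store(arr, tot + 1, tot + 6)[3] + val - 4 ==> val != 8).
Before the if: ((arr[m] + tot + val <= -1 || tot + val > -7) ==> (m < 5 || (tot != 3*store(arr, tot + 1, tot + 6)[3] + val + 4 ==> val != 0))) && ((!(arr[m] + tot + val <= -1 || tot + val > -7)) ==> (m + val < 13 || (tot != 3*store(arr, tot + 1, tot + 6)[3] + val - 4 ==> val != 8)))
Answer: WP = ((arr[m] + tot + val <= -1 || tot + val > -7) ==> (m < 5 || (tot != 3*store(arr, tot + 1, tot + 6)[3] + val + 4 ==> val != 0))) && ((!(arr[m] + tot + val <= -1 || tot + val > -7)) ==> (m + val < 13 || (tot != 3*store(arr, tot + 1, tot + 6)[3] + val - 4 ==> val != 8)))


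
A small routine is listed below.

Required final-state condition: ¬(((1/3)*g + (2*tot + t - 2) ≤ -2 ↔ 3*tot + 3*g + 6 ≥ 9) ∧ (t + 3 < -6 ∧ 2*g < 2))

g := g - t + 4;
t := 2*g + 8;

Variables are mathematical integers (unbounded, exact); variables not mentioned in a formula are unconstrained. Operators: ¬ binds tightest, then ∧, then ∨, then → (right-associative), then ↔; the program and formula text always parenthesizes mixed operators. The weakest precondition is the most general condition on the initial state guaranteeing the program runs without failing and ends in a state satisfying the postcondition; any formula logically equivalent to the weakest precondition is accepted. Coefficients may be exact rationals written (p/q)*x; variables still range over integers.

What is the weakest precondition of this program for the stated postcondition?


Working backward. After the program, the postcondition ¬(((1/3)*g + (2*tot + t - 2) ≤ -2 ↔ 3*tot + 3*g + 6 ≥ 9) ∧ (t + 3 < -6 ∧ 2*g < 2)) must hold; in canonical form it is ¬(((1/3)*g + t + 2*tot ≤ 0 ↔ 3*g + 3*tot ≥ 3) ∧ t < -9 ∧ 2*g < 2).
Before t := 2*g + 8: ¬(((7/3)*g + 2*tot ≤ -8 ↔ 3*g + 3*tot ≥ 3) ∧ 2*g < -17 ∧ 2*g < 2)
Before g := g - t + 4: ¬(((7/3)*g + 2*tot ≤ (7/3)*t - 52/3 ↔ 3*g + 3*tot ≥ 3*t - 9) ∧ 2*g < 2*t - 25 ∧ 2*g < 2*t - 6)
Answer: WP = ¬(((7/3)*g + 2*tot ≤ (7/3)*t - 52/3 ↔ 3*g + 3*tot ≥ 3*t - 9) ∧ 2*g < 2*t - 25 ∧ 2*g < 2*t - 6)


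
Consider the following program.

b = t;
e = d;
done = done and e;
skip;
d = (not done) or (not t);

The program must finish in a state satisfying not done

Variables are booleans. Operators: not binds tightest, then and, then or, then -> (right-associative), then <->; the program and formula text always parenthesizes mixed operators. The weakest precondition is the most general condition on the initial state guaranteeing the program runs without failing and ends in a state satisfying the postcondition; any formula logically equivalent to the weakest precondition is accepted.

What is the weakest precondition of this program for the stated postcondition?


Working backward. After the program, not done must hold.
Before d := (not done) or (not t): not done
Before skip: not done
Before done := done and e: not (done and e)
Before e := d: not (done and d)
Before b := t: not (done and d)
Answer: WP = not (done and d)


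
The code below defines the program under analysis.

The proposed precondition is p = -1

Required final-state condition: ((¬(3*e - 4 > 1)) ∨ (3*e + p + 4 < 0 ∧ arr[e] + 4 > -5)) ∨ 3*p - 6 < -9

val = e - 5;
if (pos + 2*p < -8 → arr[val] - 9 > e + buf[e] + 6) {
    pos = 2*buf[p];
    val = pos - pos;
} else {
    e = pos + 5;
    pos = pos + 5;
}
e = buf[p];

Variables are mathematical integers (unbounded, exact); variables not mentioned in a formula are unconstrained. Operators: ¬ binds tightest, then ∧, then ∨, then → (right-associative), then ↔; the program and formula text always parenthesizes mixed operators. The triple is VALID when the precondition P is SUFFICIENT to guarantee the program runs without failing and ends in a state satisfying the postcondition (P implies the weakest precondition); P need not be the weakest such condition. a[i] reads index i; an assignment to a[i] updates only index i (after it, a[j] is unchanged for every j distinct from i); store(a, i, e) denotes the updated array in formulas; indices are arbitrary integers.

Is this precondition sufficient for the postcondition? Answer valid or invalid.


Working backward. After the program, the postcondition ((¬(3*e - 4 > 1)) ∨ (3*e + p + 4 < 0 ∧ arr[e] + 4 > -5)) ∨ 3*p - 6 < -9 must hold; in canonical form it is (¬(3*e > 5)) ∨ (3*e + p < -4 ∧ arr[e] > -9) ∨ 3*p < -3.
Before e := buf[p]: (¬(3*buf[p] > 5)) ∨ (3*buf[p] + p < -4 ∧ arr[buf[p]] > -9) ∨ 3*p < -3
Then branch requires (¬(3*buf[p] > 5)) ∨ (3*buf[p] + p < -4 ∧ arr[buf[p]] > -9) ∨ 3*p < -3; else branch requires (¬(3*buf[p] > 5)) ∨ (3*buf[p] + p < -4 ∧ arr[buf[p]] > -9) ∨ 3*p < -3.
Before the if: ((2*p + pos < -8 → arr[val] > buf[e] + e + 15) → ((¬(3*buf[p] > 5)) ∨ (3*buf[p] + p < -4 ∧ arr[buf[p]] > -9) ∨ 3*p < -3)) ∧ ((¬(2*p + pos < -8 → arr[val] > buf[e] + e + 15)) → ((¬(3*buf[p] > 5)) ∨ (3*buf[p] + p < -4 ∧ arr[buf[p]] > -9) ∨ 3*p < -3))
Before val := e - 5: ((2*p + pos < -8 → arr[e - 5] > buf[e] + e + 15) → ((¬(3*buf[p] > 5)) ∨ (3*buf[p] + p < -4 ∧ arr[buf[p]] > -9) ∨ 3*p < -3)) ∧ ((¬(2*p + pos < -8 → arr[e - 5] > buf[e] + e + 15)) → ((¬(3*buf[p] > 5)) ∨ (3*buf[p] + p < -4 ∧ arr[buf[p]] > -9) ∨ 3*p < -3))
The weakest precondition is ((2*p + pos < -8 → arr[e - 5] > buf[e] + e + 15) → ((¬(3*buf[p] > 5)) ∨ (3*buf[p] + p < -4 ∧ arr[buf[p]] > -9) ∨ 3*p < -3)) ∧ ((¬(2*p + pos < -8 → arr[e - 5] > buf[e] + e + 15)) → ((¬(3*buf[p] > 5)) ∨ (3*buf[p] + p < -4 ∧ arr[buf[p]] > -9) ∨ 3*p < -3)).
Check whether p = -1 implies it.
Countermodel: at the initial state arr = {[-5] = 15521, [-1] = 15521, [0] = 15521, [2] = 15521, elsewhere 15521}, buf = {[-5] = 2, [-1] = 2, [0] = 15505, [2] = 2, elsewhere 2}, e = 0, p = -1, pos = -7, the precondition holds but the weakest precondition fails.
Answer: invalid


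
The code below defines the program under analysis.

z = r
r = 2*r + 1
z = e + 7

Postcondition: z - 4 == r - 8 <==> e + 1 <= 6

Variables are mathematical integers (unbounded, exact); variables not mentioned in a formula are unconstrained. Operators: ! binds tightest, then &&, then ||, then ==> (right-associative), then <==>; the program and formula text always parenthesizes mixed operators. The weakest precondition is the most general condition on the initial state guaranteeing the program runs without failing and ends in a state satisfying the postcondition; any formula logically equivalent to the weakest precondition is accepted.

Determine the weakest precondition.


Working backward. After the program, the postcondition z - 4 == r - 8 <==> e + 1 <= 6 must hold; in canonical form it is z == r - 4 <==> e <= 5.
Before z := e + 7: e == r - 11 <==> e <= 5
Before r := 2*r + 1: e == 2*r - 10 <==> e <= 5
Before z := r: e == 2*r - 10 <==> e <= 5
Answer: WP = e == 2*r - 10 <==> e <= 5


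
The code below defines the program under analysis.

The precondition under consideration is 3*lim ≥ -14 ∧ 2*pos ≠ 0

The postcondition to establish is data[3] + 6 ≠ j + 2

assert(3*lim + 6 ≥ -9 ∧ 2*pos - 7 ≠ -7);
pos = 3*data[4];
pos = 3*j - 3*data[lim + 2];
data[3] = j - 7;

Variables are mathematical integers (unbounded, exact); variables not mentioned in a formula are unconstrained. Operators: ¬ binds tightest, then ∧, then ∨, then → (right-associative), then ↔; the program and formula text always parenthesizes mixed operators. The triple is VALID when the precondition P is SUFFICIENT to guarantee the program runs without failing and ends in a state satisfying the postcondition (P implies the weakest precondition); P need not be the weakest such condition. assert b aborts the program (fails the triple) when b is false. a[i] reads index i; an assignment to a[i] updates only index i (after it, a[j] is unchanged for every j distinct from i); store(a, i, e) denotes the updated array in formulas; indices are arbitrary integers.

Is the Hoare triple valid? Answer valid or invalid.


Working backward. After the program, the postcondition data[3] + 6 ≠ j + 2 must hold; in canonical form it is data[3] ≠ j - 4.
Before data[3] := j - 7: true
Before pos := 3*j - 3*data[lim + 2]: true
Before pos := 3*data[4]: true
Before assert 3*lim + 6 ≥ -9 ∧ 2*pos - 7 ≠ -7: 3*lim ≥ -15 ∧ 2*pos ≠ 0
The weakest precondition is 3*lim ≥ -15 ∧ 2*pos ≠ 0.
Check whether 3*lim ≥ -14 ∧ 2*pos ≠ 0 implies it.
Every state satisfying the precondition satisfies the weakest precondition: the implication holds.
Answer: valid


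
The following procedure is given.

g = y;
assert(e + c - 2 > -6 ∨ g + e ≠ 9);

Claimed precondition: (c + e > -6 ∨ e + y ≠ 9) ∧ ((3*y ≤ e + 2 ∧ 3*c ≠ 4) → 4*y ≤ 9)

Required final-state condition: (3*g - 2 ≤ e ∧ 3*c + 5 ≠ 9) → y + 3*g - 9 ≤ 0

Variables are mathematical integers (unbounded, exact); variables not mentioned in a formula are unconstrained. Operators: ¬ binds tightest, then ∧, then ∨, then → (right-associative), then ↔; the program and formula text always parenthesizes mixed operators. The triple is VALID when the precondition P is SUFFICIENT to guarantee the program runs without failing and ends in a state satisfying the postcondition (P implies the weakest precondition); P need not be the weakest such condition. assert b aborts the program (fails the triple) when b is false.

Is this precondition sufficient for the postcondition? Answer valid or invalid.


Working backward. After the program, the postcondition (3*g - 2 ≤ e ∧ 3*c + 5 ≠ 9) → y + 3*g - 9 ≤ 0 must hold; in canonical form it is (3*g ≤ e + 2 ∧ 3*c ≠ 4) → 3*g + y ≤ 9.
Before assert e + c - 2 > -6 ∨ g + e ≠ 9: (c + e > -4 ∨ e + g ≠ 9) ∧ ((3*g ≤ e + 2 ∧ 3*c ≠ 4) → 3*g + y ≤ 9)
Before g := y: (c + e > -4 ∨ e + y ≠ 9) ∧ ((3*y ≤ e + 2 ∧ 3*c ≠ 4) → 4*y ≤ 9)
The weakest precondition is (c + e > -4 ∨ e + y ≠ 9) ∧ ((3*y ≤ e + 2 ∧ 3*c ≠ 4) → 4*y ≤ 9).
Check whether (c + e > -6 ∨ e + y ≠ 9) ∧ ((3*y ≤ e + 2 ∧ 3*c ≠ 4) → 4*y ≤ 9) implies it.
Countermodel: at the initial state c = -14, e = 9, y = 0, the precondition holds but the weakest precondition fails.
Answer: invalid
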